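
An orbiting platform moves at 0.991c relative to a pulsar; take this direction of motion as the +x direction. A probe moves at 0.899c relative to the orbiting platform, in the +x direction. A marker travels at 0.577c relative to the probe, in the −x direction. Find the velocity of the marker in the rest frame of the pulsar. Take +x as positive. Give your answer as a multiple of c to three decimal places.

+0.998c

Apply u = (u' + v)/(1 + u'v/c²) successively, working outward toward the pulsar.
Start: velocity of the orbiting platform relative to the pulsar = 0.9910c.
Compose with the probe (u' = 0.899 in the orbiting platform frame): u_1 = (0.899 + 0.991) / (1 + 0.899·0.991) = 1.8900/1.8909 = 0.9995.
Compose with the marker (u' = -0.577 in the probe frame): u_2 = (-0.577 + 1.000) / (1 + (-0.577)·1.000) = 0.4225/0.4233 = 0.9982.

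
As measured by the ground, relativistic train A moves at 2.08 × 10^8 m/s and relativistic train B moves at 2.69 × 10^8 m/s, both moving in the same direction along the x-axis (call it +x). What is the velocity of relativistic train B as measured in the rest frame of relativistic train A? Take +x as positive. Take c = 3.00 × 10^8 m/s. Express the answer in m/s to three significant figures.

+1.61 × 10^8 m/s

β_A = 0.693, β_B = 0.897 (dividing each by c = 3.00 × 10^8 m/s).
Transform to A's frame with the inverse velocity-addition law: u' = (u − v)/(1 − uv/c²), taking u = β_B and v = β_A.
u' = (0.897 − 0.693) / (1 − (0.693)(0.897)) = 0.2033/0.3783 = 0.5375.
u' = 0.5375 × 3.00 × 10^8 m/s.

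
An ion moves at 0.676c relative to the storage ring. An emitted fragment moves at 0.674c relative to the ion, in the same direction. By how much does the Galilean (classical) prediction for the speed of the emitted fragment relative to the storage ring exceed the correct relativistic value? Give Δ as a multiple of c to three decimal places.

Galilean: u_cl = 0.674 + 0.676 = 1.3500.
Relativistic: u_rel = (0.674 + 0.676) / (1 + 0.674·0.676) = 1.3500/1.4556 = 0.9274.
Δ = 1.3500 − 0.9274 = 0.4226.
(The classical prediction exceeds c; the relativistic result does not.)

Δ = 0.423c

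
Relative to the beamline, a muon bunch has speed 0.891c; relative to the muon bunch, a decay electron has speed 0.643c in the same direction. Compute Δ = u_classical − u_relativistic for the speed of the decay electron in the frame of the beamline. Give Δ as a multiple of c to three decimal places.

Galilean: u_cl = 0.643 + 0.891 = 1.5340.
Relativistic: u_rel = (0.643 + 0.891) / (1 + 0.643·0.891) = 1.5340/1.5729 = 0.9753.
Δ = 1.5340 − 0.9753 = 0.5587.
(The classical prediction exceeds c; the relativistic result does not.)

Δ = 0.559c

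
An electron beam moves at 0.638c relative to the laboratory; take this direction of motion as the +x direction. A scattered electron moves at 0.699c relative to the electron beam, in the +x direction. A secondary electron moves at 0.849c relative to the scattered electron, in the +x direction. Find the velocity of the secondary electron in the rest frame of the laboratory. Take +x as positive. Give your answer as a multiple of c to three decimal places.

0.994c

Apply u = (u' + v)/(1 + u'v/c²) successively, working outward toward the laboratory.
Start: velocity of the electron beam relative to the laboratory = 0.6380c.
Compose with the scattered electron (u' = 0.699 in the electron beam frame): u_1 = (0.699 + 0.638) / (1 + 0.699·0.638) = 1.3370/1.4460 = 0.9246.
Compose with the secondary electron (u' = 0.849 in the scattered electron frame): u_2 = (0.849 + 0.925) / (1 + 0.849·0.925) = 1.7736/1.7850 = 0.9936.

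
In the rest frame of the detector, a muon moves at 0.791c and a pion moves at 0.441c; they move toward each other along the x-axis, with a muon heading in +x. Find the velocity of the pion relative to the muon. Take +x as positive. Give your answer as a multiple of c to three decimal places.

β_A = 0.791, β_B = -0.441.
Transform to A's frame with the inverse velocity-addition law: u' = (u − v)/(1 − uv/c²), taking u = β_B and v = β_A.
u' = (-0.441 − 0.791) / (1 − (0.791)(-0.441)) = -1.2320/1.3488 = -0.9134.

-0.913c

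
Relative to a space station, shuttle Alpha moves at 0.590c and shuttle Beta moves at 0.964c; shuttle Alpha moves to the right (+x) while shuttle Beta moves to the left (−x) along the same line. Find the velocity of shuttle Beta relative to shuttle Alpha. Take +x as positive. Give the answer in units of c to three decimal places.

-0.991c

β_A = 0.590, β_B = -0.964.
Transform to A's frame with the inverse velocity-addition law: u' = (u − v)/(1 − uv/c²), taking u = β_B and v = β_A.
u' = (-0.964 − 0.590) / (1 − (0.590)(-0.964)) = -1.5540/1.5688 = -0.9906.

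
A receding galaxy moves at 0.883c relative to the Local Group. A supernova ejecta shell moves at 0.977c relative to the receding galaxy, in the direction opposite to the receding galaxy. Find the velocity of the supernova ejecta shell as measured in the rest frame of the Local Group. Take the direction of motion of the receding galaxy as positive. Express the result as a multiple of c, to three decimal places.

With v = 0.883 and u' = -0.977 (in units of c),
u = (u' + v)/(1 + u'v/c²):
u = (-0.977 + 0.883) / (1 + (-0.977)·0.883) = -0.0940/0.1373 = -0.6846
(Galilean addition would give -0.094c.)

-0.685c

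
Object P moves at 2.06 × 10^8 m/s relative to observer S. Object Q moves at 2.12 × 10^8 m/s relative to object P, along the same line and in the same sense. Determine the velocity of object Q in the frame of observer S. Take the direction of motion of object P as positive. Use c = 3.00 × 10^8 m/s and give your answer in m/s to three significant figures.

2.81 × 10^8 m/s

In units of c (dividing by 3.00 × 10^8 m/s): v = 0.687, u' = 0.707.
u = (u' + v)/(1 + u'v/c²):
u = (0.707 + 0.687) / (1 + 0.707·0.687) = 1.3933/1.4852 = 0.9381
Converting back: u = 0.9381 × 3.00 × 10^8 m/s.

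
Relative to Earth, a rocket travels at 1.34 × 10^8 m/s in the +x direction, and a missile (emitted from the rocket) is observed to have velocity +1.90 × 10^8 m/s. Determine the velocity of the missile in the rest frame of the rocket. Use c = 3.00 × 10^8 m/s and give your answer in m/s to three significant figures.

v = 0.447c, u = 0.633c.
Invert the composition law: u' = (u − v)/(1 − uv/c²).
u' = (0.633 − 0.447) / (1 − (0.633)(0.447)) = 0.1867/0.7171 = 0.2603.
u' = 0.2603 × 3.00 × 10^8 m/s.

+7.81 × 10^7 m/s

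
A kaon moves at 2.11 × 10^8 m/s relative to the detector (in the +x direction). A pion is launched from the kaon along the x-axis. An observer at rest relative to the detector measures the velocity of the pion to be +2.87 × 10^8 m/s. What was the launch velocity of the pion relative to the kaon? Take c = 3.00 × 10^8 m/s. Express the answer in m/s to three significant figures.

+2.32 × 10^8 m/s

v = 0.703c, u = 0.957c.
Invert the composition law: u' = (u − v)/(1 − uv/c²).
u' = (0.957 − 0.703) / (1 − (0.957)(0.703)) = 0.2533/0.3271 = 0.7744.
u' = 0.7744 × 3.00 × 10^8 m/s.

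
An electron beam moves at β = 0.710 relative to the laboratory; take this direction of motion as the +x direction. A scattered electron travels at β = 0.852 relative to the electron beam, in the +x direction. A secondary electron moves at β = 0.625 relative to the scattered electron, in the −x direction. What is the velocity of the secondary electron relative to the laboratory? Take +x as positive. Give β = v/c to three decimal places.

Apply u = (u' + v)/(1 + u'v/c²) successively, working outward toward the laboratory.
Start: velocity of the electron beam relative to the laboratory = 0.7100c.
Compose with the scattered electron (u' = 0.852 in the electron beam frame): u_1 = (0.852 + 0.710) / (1 + 0.852·0.710) = 1.5620/1.6049 = 0.9733.
Compose with the secondary electron (u' = -0.625 in the scattered electron frame): u_2 = (-0.625 + 0.973) / (1 + (-0.625)·0.973) = 0.3483/0.3917 = 0.8891.

β = +0.889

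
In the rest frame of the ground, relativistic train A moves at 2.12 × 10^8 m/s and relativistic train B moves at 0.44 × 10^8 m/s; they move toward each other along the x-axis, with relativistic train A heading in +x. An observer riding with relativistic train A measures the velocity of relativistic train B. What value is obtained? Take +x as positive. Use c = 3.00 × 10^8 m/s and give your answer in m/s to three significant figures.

β_A = 0.707, β_B = -0.147 (dividing each by c = 3.00 × 10^8 m/s).
Transform to A's frame with the inverse velocity-addition law: u' = (u − v)/(1 − uv/c²), taking u = β_B and v = β_A.
u' = (-0.147 − 0.707) / (1 − (0.707)(-0.147)) = -0.8533/1.1036 = -0.7732.
u' = -0.7732 × 3.00 × 10^8 m/s.

-2.32 × 10^8 m/s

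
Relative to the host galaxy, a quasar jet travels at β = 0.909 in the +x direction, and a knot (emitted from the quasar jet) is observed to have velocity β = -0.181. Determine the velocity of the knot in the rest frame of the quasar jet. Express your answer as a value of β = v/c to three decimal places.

β = -0.936

Invert the composition law: u' = (u − v)/(1 − uv/c²).
u' = (-0.181 − 0.909) / (1 − (-0.181)(0.909)) = -1.0900/1.1645 = -0.9360.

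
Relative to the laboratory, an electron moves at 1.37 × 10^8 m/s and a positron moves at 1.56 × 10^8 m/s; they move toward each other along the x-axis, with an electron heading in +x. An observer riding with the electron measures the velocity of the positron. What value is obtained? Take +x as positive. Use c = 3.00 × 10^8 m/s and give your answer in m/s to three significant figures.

-2.37 × 10^8 m/s

β_A = 0.457, β_B = -0.520 (dividing each by c = 3.00 × 10^8 m/s).
Transform to A's frame with the inverse velocity-addition law: u' = (u − v)/(1 − uv/c²), taking u = β_B and v = β_A.
u' = (-0.520 − 0.457) / (1 − (0.457)(-0.520)) = -0.9767/1.2375 = -0.7892.
u' = -0.7892 × 3.00 × 10^8 m/s.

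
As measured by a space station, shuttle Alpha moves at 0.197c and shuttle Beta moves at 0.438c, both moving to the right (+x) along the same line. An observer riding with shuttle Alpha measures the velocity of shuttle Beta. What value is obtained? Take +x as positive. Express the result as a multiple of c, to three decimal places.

β_A = 0.197, β_B = 0.438.
Transform to A's frame with the inverse velocity-addition law: u' = (u − v)/(1 − uv/c²), taking u = β_B and v = β_A.
u' = (0.438 − 0.197) / (1 − (0.197)(0.438)) = 0.2410/0.9137 = 0.2638.

+0.264c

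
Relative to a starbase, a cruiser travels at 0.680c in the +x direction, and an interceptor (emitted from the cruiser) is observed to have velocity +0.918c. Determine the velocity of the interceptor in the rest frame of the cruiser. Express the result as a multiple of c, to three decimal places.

+0.633c

Invert the composition law: u' = (u − v)/(1 − uv/c²).
u' = (0.918 − 0.680) / (1 − (0.918)(0.680)) = 0.2380/0.3758 = 0.6334.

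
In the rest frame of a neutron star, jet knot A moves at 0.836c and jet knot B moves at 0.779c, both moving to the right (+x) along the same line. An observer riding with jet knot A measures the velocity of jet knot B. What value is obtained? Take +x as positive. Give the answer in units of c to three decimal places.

β_A = 0.836, β_B = 0.779.
Transform to A's frame with the inverse velocity-addition law: u' = (u − v)/(1 − uv/c²), taking u = β_B and v = β_A.
u' = (0.779 − 0.836) / (1 − (0.836)(0.779)) = -0.0570/0.3488 = -0.1634.

-0.163c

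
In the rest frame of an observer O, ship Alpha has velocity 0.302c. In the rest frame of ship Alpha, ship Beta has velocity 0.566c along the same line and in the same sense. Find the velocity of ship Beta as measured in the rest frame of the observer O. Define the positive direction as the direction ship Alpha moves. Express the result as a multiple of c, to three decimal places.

With v = 0.302 and u' = 0.566 (in units of c),
u = (u' + v)/(1 + u'v/c²):
u = (0.566 + 0.302) / (1 + 0.566·0.302) = 0.8680/1.1709 = 0.7413
(Galilean addition would give +0.868c.)

0.741c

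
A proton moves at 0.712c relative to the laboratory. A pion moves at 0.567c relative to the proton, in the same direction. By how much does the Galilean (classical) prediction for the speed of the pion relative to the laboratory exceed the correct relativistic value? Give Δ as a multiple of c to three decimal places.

Δ = 0.368c

Galilean: u_cl = 0.567 + 0.712 = 1.2790.
Relativistic: u_rel = (0.567 + 0.712) / (1 + 0.567·0.712) = 1.2790/1.4037 = 0.9112.
Δ = 1.2790 − 0.9112 = 0.3678.
(The classical prediction exceeds c; the relativistic result does not.)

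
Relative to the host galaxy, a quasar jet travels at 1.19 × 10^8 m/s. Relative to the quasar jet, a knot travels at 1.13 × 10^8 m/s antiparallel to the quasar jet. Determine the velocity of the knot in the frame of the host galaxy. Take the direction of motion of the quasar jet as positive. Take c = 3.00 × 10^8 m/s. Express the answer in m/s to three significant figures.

+7.05 × 10^6 m/s

In units of c (dividing by 3.00 × 10^8 m/s): v = 0.397, u' = -0.377.
u = (u' + v)/(1 + u'v/c²):
u = (-0.377 + 0.397) / (1 + (-0.377)·0.397) = 0.0200/0.8506 = 0.0235
(Galilean addition would give +0.020c.)
Converting back: u = 0.0235 × 3.00 × 10^8 m/s.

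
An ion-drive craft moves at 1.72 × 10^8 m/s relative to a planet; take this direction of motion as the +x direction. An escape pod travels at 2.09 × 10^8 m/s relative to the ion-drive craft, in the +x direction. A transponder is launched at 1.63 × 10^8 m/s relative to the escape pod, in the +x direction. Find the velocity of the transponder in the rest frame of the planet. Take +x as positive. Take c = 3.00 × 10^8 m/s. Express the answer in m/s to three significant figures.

2.92 × 10^8 m/s

Apply u = (u' + v)/(1 + u'v/c²) successively, working outward toward the planet.
(Dividing each given speed by c = 3.00 × 10^8 m/s to work in units of c.)
Start: velocity of the ion-drive craft relative to the planet = 0.5733c.
Compose with the escape pod (u' = 0.697 in the ion-drive craft frame): u_1 = (0.697 + 0.573) / (1 + 0.697·0.573) = 1.2700/1.3994 = 0.9075.
Compose with the transponder (u' = 0.543 in the escape pod frame): u_2 = (0.543 + 0.908) / (1 + 0.543·0.908) = 1.4509/1.4931 = 0.9717.
So u = 0.9717 × 3.00 × 10^8 m/s.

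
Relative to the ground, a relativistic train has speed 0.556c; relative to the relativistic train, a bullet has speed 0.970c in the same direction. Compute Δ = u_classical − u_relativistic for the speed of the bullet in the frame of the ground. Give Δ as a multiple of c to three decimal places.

Δ = 0.535c

Galilean: u_cl = 0.970 + 0.556 = 1.5260.
Relativistic: u_rel = (0.970 + 0.556) / (1 + 0.970·0.556) = 1.5260/1.5393 = 0.9913.
Δ = 1.5260 − 0.9913 = 0.5347.
(The classical prediction exceeds c; the relativistic result does not.)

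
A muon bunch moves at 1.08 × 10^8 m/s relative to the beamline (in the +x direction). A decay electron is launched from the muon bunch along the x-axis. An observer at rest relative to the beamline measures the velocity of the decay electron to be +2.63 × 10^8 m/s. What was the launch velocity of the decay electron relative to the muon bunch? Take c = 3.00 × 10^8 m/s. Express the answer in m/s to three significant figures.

v = 0.360c, u = 0.877c.
Invert the composition law: u' = (u − v)/(1 − uv/c²).
u' = (0.877 − 0.360) / (1 − (0.877)(0.360)) = 0.5167/0.6844 = 0.7549.
u' = 0.7549 × 3.00 × 10^8 m/s.

+2.26 × 10^8 m/s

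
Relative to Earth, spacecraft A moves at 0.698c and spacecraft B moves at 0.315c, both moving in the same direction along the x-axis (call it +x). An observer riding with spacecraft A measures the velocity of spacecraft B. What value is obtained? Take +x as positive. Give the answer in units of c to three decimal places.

-0.491c

β_A = 0.698, β_B = 0.315.
Transform to A's frame with the inverse velocity-addition law: u' = (u − v)/(1 − uv/c²), taking u = β_B and v = β_A.
u' = (0.315 − 0.698) / (1 − (0.698)(0.315)) = -0.3830/0.7801 = -0.4909.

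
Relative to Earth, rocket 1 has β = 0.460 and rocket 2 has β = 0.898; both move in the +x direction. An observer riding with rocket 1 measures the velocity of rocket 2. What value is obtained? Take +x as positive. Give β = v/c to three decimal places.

β = +0.746

β_A = 0.460, β_B = 0.898.
Transform to A's frame with the inverse velocity-addition law: u' = (u − v)/(1 − uv/c²), taking u = β_B and v = β_A.
u' = (0.898 − 0.460) / (1 − (0.460)(0.898)) = 0.4380/0.5869 = 0.7463.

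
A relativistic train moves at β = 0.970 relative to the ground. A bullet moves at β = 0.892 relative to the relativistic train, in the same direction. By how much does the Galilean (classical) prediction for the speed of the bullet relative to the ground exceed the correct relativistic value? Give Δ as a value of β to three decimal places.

Galilean: u_cl = 0.892 + 0.970 = 1.8620.
Relativistic: u_rel = (0.892 + 0.970) / (1 + 0.892·0.970) = 1.8620/1.8652 = 0.9983.
Δ = 1.8620 − 0.9983 = 0.8637.
(The classical prediction exceeds c; the relativistic result does not.)

Δ = 0.864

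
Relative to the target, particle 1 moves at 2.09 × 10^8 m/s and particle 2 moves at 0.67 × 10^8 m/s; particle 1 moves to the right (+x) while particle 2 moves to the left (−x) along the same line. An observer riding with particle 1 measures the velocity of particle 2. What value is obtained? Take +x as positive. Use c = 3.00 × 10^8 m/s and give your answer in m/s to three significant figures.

-2.39 × 10^8 m/s

β_A = 0.697, β_B = -0.223 (dividing each by c = 3.00 × 10^8 m/s).
Transform to A's frame with the inverse velocity-addition law: u' = (u − v)/(1 − uv/c²), taking u = β_B and v = β_A.
u' = (-0.223 − 0.697) / (1 − (0.697)(-0.223)) = -0.9200/1.1556 = -0.7961.
u' = -0.7961 × 3.00 × 10^8 m/s.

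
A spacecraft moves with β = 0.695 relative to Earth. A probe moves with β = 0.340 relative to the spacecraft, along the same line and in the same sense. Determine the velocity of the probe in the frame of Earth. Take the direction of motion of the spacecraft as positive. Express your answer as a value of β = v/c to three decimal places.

With v = 0.695 and u' = 0.340 (in units of c),
u = (u' + v)/(1 + u'v/c²):
u = (0.340 + 0.695) / (1 + 0.340·0.695) = 1.0350/1.2363 = 0.8372

β = 0.837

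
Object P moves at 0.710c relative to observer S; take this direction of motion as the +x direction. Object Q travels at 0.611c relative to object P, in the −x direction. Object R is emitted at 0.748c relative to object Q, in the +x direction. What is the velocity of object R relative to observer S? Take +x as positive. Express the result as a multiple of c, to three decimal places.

Apply u = (u' + v)/(1 + u'v/c²) successively, working outward toward observer S.
Start: velocity of object P relative to observer S = 0.7100c.
Compose with object Q (u' = -0.611 in object P frame): u_1 = (-0.611 + 0.710) / (1 + (-0.611)·0.710) = 0.0990/0.5662 = 0.1749.
Compose with object R (u' = 0.748 in object Q frame): u_2 = (0.748 + 0.175) / (1 + 0.748·0.175) = 0.9229/1.1308 = 0.8161.

+0.816c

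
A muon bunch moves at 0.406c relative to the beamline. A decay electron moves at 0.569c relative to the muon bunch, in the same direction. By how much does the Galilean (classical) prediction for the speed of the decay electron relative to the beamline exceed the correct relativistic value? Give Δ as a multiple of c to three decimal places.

Galilean: u_cl = 0.569 + 0.406 = 0.9750.
Relativistic: u_rel = (0.569 + 0.406) / (1 + 0.569·0.406) = 0.9750/1.2310 = 0.7920.
Δ = 0.9750 − 0.7920 = 0.1830.

Δ = 0.183c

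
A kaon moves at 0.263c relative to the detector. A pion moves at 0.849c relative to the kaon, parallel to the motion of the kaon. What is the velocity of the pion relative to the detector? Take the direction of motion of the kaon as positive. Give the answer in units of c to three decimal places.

With v = 0.263 and u' = 0.849 (in units of c),
u = (u' + v)/(1 + u'v/c²):
u = (0.849 + 0.263) / (1 + 0.849·0.263) = 1.1120/1.2233 = 0.9090
(Galilean addition would give +1.112c, exceeding c.)

0.909c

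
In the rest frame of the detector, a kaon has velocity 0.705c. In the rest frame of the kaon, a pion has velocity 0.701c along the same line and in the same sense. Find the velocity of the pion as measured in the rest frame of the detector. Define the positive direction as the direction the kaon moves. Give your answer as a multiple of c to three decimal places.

With v = 0.705 and u' = 0.701 (in units of c),
u = (u' + v)/(1 + u'v/c²):
u = (0.701 + 0.705) / (1 + 0.701·0.705) = 1.4060/1.4942 = 0.9410

0.941c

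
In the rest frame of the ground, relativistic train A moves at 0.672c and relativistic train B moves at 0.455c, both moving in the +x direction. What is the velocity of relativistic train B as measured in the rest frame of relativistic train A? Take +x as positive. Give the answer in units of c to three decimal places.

β_A = 0.672, β_B = 0.455.
Transform to A's frame with the inverse velocity-addition law: u' = (u − v)/(1 − uv/c²), taking u = β_B and v = β_A.
u' = (0.455 − 0.672) / (1 − (0.672)(0.455)) = -0.2170/0.6942 = -0.3126.

-0.313c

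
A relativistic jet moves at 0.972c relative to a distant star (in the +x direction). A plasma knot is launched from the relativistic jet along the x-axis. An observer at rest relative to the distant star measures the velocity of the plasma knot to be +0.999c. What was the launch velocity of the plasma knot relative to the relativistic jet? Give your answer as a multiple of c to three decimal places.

Invert the composition law: u' = (u − v)/(1 − uv/c²).
u' = (0.999 − 0.972) / (1 − (0.999)(0.972)) = 0.0270/0.0290 = 0.9319.

+0.932c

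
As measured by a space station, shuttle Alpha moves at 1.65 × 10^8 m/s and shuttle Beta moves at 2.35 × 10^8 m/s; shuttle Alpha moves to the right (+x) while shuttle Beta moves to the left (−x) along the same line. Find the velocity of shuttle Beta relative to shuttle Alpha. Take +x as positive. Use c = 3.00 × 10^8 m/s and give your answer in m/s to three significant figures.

-2.80 × 10^8 m/s

β_A = 0.550, β_B = -0.783 (dividing each by c = 3.00 × 10^8 m/s).
Transform to A's frame with the inverse velocity-addition law: u' = (u − v)/(1 − uv/c²), taking u = β_B and v = β_A.
u' = (-0.783 − 0.550) / (1 − (0.550)(-0.783)) = -1.3333/1.4308 = -0.9319.
u' = -0.9319 × 3.00 × 10^8 m/s.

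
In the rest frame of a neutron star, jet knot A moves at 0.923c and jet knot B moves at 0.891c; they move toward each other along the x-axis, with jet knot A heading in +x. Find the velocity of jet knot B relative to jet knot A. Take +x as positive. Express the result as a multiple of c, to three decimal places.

β_A = 0.923, β_B = -0.891.
Transform to A's frame with the inverse velocity-addition law: u' = (u − v)/(1 − uv/c²), taking u = β_B and v = β_A.
u' = (-0.891 − 0.923) / (1 − (0.923)(-0.891)) = -1.8140/1.8224 = -0.9954.

-0.995c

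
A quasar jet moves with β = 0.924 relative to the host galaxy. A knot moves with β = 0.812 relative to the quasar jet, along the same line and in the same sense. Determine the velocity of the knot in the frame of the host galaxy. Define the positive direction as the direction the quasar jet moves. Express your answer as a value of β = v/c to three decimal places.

β = 0.992

With v = 0.924 and u' = 0.812 (in units of c),
u = (u' + v)/(1 + u'v/c²):
u = (0.812 + 0.924) / (1 + 0.812·0.924) = 1.7360/1.7503 = 0.9918
(Galilean addition would give +1.736c, exceeding c.)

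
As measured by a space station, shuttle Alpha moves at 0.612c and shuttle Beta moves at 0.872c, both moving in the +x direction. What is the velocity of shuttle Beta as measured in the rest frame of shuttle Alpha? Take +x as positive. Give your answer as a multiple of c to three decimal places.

β_A = 0.612, β_B = 0.872.
Transform to A's frame with the inverse velocity-addition law: u' = (u − v)/(1 − uv/c²), taking u = β_B and v = β_A.
u' = (0.872 − 0.612) / (1 − (0.612)(0.872)) = 0.2600/0.4663 = 0.5575.

+0.558c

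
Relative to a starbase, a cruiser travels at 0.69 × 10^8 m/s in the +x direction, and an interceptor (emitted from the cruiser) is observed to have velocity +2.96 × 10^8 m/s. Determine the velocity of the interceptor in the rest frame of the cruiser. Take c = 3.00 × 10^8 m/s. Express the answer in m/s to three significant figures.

v = 0.230c, u = 0.987c.
Invert the composition law: u' = (u − v)/(1 − uv/c²).
u' = (0.987 − 0.230) / (1 − (0.987)(0.230)) = 0.7567/0.7731 = 0.9788.
u' = 0.9788 × 3.00 × 10^8 m/s.

+2.94 × 10^8 m/s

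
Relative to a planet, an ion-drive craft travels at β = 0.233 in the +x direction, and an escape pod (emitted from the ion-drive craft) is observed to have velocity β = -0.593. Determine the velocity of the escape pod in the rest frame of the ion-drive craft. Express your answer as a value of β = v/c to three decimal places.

β = -0.726

Invert the composition law: u' = (u − v)/(1 − uv/c²).
u' = (-0.593 − 0.233) / (1 − (-0.593)(0.233)) = -0.8260/1.1382 = -0.7257.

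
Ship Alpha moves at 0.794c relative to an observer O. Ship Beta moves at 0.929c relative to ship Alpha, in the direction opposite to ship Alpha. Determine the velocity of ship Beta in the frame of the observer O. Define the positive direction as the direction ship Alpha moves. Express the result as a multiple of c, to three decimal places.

With v = 0.794 and u' = -0.929 (in units of c),
u = (u' + v)/(1 + u'v/c²):
u = (-0.929 + 0.794) / (1 + (-0.929)·0.794) = -0.1350/0.2624 = -0.5145

-0.515c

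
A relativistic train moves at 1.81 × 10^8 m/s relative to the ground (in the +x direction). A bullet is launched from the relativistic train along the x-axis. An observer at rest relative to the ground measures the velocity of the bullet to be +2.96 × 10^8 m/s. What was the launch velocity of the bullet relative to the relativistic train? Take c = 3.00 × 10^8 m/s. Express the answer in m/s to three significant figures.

+2.84 × 10^8 m/s

v = 0.603c, u = 0.987c.
Invert the composition law: u' = (u − v)/(1 − uv/c²).
u' = (0.987 − 0.603) / (1 − (0.987)(0.603)) = 0.3833/0.4047 = 0.9472.
u' = 0.9472 × 3.00 × 10^8 m/s.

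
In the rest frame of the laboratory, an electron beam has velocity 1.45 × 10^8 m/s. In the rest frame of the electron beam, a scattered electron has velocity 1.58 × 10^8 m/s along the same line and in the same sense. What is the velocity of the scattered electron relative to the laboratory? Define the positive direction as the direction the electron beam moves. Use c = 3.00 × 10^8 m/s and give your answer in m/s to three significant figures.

In units of c (dividing by 3.00 × 10^8 m/s): v = 0.483, u' = 0.527.
u = (u' + v)/(1 + u'v/c²):
u = (0.527 + 0.483) / (1 + 0.527·0.483) = 1.0100/1.2546 = 0.8051
Converting back: u = 0.8051 × 3.00 × 10^8 m/s.

2.42 × 10^8 m/s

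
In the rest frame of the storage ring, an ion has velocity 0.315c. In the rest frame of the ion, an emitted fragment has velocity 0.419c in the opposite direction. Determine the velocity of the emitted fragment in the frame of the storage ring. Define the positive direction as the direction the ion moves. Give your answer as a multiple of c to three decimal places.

-0.120c

With v = 0.315 and u' = -0.419 (in units of c),
u = (u' + v)/(1 + u'v/c²):
u = (-0.419 + 0.315) / (1 + (-0.419)·0.315) = -0.1040/0.8680 = -0.1198
(Galilean addition would give -0.104c.)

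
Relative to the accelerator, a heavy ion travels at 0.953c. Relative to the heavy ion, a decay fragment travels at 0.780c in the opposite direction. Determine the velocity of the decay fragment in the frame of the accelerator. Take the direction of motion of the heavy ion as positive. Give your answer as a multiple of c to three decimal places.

With v = 0.953 and u' = -0.780 (in units of c),
u = (u' + v)/(1 + u'v/c²):
u = (-0.780 + 0.953) / (1 + (-0.780)·0.953) = 0.1730/0.2567 = 0.6740
(Galilean addition would give +0.173c.)

+0.674c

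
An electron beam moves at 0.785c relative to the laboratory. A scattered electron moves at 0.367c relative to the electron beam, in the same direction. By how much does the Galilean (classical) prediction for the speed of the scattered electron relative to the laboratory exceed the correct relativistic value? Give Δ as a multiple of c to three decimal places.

Δ = 0.258c

Galilean: u_cl = 0.367 + 0.785 = 1.1520.
Relativistic: u_rel = (0.367 + 0.785) / (1 + 0.367·0.785) = 1.1520/1.2881 = 0.8943.
Δ = 1.1520 − 0.8943 = 0.2577.
(The classical prediction exceeds c; the relativistic result does not.)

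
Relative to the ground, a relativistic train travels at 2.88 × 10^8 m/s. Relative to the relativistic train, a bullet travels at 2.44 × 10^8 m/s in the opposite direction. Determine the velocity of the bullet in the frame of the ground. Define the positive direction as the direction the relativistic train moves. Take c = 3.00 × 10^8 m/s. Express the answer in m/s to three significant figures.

In units of c (dividing by 3.00 × 10^8 m/s): v = 0.960, u' = -0.813.
u = (u' + v)/(1 + u'v/c²):
u = (-0.813 + 0.960) / (1 + (-0.813)·0.960) = 0.1467/0.2192 = 0.6691
(Galilean addition would give +0.147c.)
Converting back: u = 0.6691 × 3.00 × 10^8 m/s.

+2.01 × 10^8 m/s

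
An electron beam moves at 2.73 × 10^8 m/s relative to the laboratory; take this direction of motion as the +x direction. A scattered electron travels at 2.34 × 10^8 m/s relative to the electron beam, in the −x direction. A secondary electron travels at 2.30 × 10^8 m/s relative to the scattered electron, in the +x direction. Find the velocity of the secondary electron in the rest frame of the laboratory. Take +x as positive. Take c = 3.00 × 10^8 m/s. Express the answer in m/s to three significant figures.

Apply u = (u' + v)/(1 + u'v/c²) successively, working outward toward the laboratory.
(Dividing each given speed by c = 3.00 × 10^8 m/s to work in units of c.)
Start: velocity of the electron beam relative to the laboratory = 0.9100c.
Compose with the scattered electron (u' = -0.780 in the electron beam frame): u_1 = (-0.780 + 0.910) / (1 + (-0.780)·0.910) = 0.1300/0.2902 = 0.4480.
Compose with the secondary electron (u' = 0.767 in the scattered electron frame): u_2 = (0.767 + 0.448) / (1 + 0.767·0.448) = 1.2146/1.3434 = 0.9041.
So u = 0.9041 × 3.00 × 10^8 m/s.

+2.71 × 10^8 m/s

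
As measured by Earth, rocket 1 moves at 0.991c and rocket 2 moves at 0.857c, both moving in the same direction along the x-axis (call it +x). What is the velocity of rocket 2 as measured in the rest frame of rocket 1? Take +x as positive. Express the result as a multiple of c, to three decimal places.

β_A = 0.991, β_B = 0.857.
Transform to A's frame with the inverse velocity-addition law: u' = (u − v)/(1 − uv/c²), taking u = β_B and v = β_A.
u' = (0.857 − 0.991) / (1 − (0.991)(0.857)) = -0.1340/0.1507 = -0.8891.

-0.889c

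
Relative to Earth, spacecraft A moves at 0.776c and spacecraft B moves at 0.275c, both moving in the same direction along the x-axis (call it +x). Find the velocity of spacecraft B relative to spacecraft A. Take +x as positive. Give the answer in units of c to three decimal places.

-0.637c

β_A = 0.776, β_B = 0.275.
Transform to A's frame with the inverse velocity-addition law: u' = (u − v)/(1 − uv/c²), taking u = β_B and v = β_A.
u' = (0.275 − 0.776) / (1 − (0.776)(0.275)) = -0.5010/0.7866 = -0.6369.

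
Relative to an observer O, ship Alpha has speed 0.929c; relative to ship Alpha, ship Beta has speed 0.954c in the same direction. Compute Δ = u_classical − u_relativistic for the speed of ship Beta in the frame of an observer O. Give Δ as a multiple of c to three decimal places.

Δ = 0.885c

Galilean: u_cl = 0.954 + 0.929 = 1.8830.
Relativistic: u_rel = (0.954 + 0.929) / (1 + 0.954·0.929) = 1.8830/1.8863 = 0.9983.
Δ = 1.8830 − 0.9983 = 0.8847.
(The classical prediction exceeds c; the relativistic result does not.)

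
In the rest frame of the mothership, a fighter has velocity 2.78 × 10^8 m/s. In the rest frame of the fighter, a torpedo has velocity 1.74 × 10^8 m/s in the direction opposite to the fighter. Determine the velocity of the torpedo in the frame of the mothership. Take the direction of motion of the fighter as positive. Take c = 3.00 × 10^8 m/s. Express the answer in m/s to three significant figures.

+2.25 × 10^8 m/s

In units of c (dividing by 3.00 × 10^8 m/s): v = 0.927, u' = -0.580.
u = (u' + v)/(1 + u'v/c²):
u = (-0.580 + 0.927) / (1 + (-0.580)·0.927) = 0.3467/0.4625 = 0.7495
(Galilean addition would give +0.347c.)
Converting back: u = 0.7495 × 3.00 × 10^8 m/s.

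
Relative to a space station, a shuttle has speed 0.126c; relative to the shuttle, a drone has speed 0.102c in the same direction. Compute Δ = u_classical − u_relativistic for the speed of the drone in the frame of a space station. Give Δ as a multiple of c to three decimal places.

Δ = 0.003c

Galilean: u_cl = 0.102 + 0.126 = 0.2280.
Relativistic: u_rel = (0.102 + 0.126) / (1 + 0.102·0.126) = 0.2280/1.0129 = 0.2251.
Δ = 0.2280 − 0.2251 = 0.0029.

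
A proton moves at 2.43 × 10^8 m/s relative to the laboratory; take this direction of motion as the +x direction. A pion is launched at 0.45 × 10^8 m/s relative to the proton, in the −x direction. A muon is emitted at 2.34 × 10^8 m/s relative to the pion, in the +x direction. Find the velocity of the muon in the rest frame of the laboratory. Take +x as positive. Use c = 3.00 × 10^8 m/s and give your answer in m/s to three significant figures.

+2.90 × 10^8 m/s

Apply u = (u' + v)/(1 + u'v/c²) successively, working outward toward the laboratory.
(Dividing each given speed by c = 3.00 × 10^8 m/s to work in units of c.)
Start: velocity of the proton relative to the laboratory = 0.8100c.
Compose with the pion (u' = -0.150 in the proton frame): u_1 = (-0.150 + 0.810) / (1 + (-0.150)·0.810) = 0.6600/0.8785 = 0.7513.
Compose with the muon (u' = 0.780 in the pion frame): u_2 = (0.780 + 0.751) / (1 + 0.780·0.751) = 1.5313/1.5860 = 0.9655.
So u = 0.9655 × 3.00 × 10^8 m/s.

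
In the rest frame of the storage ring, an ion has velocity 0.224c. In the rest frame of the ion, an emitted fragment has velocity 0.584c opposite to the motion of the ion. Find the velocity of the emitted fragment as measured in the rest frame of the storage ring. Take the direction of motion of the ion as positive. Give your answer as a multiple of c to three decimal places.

With v = 0.224 and u' = -0.584 (in units of c),
u = (u' + v)/(1 + u'v/c²):
u = (-0.584 + 0.224) / (1 + (-0.584)·0.224) = -0.3600/0.8692 = -0.4142

-0.414c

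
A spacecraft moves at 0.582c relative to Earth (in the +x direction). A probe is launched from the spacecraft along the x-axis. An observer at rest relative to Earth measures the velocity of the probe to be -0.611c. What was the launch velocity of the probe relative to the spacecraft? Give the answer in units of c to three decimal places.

-0.880c

Invert the composition law: u' = (u − v)/(1 − uv/c²).
u' = (-0.611 − 0.582) / (1 − (-0.611)(0.582)) = -1.1930/1.3556 = -0.8801.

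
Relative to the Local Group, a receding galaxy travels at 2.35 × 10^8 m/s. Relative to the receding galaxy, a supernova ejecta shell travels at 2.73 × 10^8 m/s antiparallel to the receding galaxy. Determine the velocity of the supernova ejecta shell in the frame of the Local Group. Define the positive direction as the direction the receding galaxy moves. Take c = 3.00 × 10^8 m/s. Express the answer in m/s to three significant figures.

In units of c (dividing by 3.00 × 10^8 m/s): v = 0.783, u' = -0.910.
u = (u' + v)/(1 + u'v/c²):
u = (-0.910 + 0.783) / (1 + (-0.910)·0.783) = -0.1267/0.2872 = -0.4411
Converting back: u = -0.4411 × 3.00 × 10^8 m/s.

-1.32 × 10^8 m/s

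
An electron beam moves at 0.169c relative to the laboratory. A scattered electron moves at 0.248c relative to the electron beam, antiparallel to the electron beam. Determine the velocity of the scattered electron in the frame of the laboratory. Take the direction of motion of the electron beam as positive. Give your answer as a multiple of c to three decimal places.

-0.082c

With v = 0.169 and u' = -0.248 (in units of c),
u = (u' + v)/(1 + u'v/c²):
u = (-0.248 + 0.169) / (1 + (-0.248)·0.169) = -0.0790/0.9581 = -0.0825
(Galilean addition would give -0.079c.)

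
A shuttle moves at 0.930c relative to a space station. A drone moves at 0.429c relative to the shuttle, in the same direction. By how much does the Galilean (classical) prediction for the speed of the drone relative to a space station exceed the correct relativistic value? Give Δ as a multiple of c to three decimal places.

Δ = 0.388c

Galilean: u_cl = 0.429 + 0.930 = 1.3590.
Relativistic: u_rel = (0.429 + 0.930) / (1 + 0.429·0.930) = 1.3590/1.3990 = 0.9714.
Δ = 1.3590 − 0.9714 = 0.3876.
(The classical prediction exceeds c; the relativistic result does not.)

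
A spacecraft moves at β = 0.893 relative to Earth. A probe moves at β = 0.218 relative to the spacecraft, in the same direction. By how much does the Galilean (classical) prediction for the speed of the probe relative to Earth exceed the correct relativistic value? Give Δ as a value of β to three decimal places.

Galilean: u_cl = 0.218 + 0.893 = 1.1110.
Relativistic: u_rel = (0.218 + 0.893) / (1 + 0.218·0.893) = 1.1110/1.1947 = 0.9300.
Δ = 1.1110 − 0.9300 = 0.1810.
(The classical prediction exceeds c; the relativistic result does not.)

Δ = 0.181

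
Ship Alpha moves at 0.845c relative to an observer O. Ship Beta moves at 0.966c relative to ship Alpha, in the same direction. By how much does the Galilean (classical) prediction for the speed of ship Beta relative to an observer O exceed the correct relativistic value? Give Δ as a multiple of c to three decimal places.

Galilean: u_cl = 0.966 + 0.845 = 1.8110.
Relativistic: u_rel = (0.966 + 0.845) / (1 + 0.966·0.845) = 1.8110/1.8163 = 0.9971.
Δ = 1.8110 − 0.9971 = 0.8139.
(The classical prediction exceeds c; the relativistic result does not.)

Δ = 0.814c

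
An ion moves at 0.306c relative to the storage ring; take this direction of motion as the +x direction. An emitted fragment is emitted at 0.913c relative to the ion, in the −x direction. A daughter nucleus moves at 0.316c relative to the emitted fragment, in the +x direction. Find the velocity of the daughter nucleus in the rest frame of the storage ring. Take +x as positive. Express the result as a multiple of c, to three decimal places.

Apply u = (u' + v)/(1 + u'v/c²) successively, working outward toward the storage ring.
Start: velocity of the ion relative to the storage ring = 0.3060c.
Compose with the emitted fragment (u' = -0.913 in the ion frame): u_1 = (-0.913 + 0.306) / (1 + (-0.913)·0.306) = -0.6070/0.7206 = -0.8423.
Compose with the daughter nucleus (u' = 0.316 in the emitted fragment frame): u_2 = (0.316 + (-0.842)) / (1 + 0.316·(-0.842)) = -0.5263/0.7338 = -0.7172.

-0.717c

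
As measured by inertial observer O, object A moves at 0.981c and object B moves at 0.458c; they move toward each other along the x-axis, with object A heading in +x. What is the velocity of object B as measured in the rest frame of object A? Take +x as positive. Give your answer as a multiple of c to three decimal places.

-0.993c

β_A = 0.981, β_B = -0.458.
Transform to A's frame with the inverse velocity-addition law: u' = (u − v)/(1 − uv/c²), taking u = β_B and v = β_A.
u' = (-0.458 − 0.981) / (1 − (0.981)(-0.458)) = -1.4390/1.4493 = -0.9929.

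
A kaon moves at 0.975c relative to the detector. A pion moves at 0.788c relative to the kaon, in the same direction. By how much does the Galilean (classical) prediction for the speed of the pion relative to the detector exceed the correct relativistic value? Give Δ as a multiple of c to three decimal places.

Δ = 0.766c

Galilean: u_cl = 0.788 + 0.975 = 1.7630.
Relativistic: u_rel = (0.788 + 0.975) / (1 + 0.788·0.975) = 1.7630/1.7683 = 0.9970.
Δ = 1.7630 − 0.9970 = 0.7660.
(The classical prediction exceeds c; the relativistic result does not.)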